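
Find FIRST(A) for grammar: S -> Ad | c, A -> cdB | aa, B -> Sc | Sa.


Per alternative of A: FIRST(cdB) = {c}; FIRST(aa) = {a}
FIRST(A) = {a, c}


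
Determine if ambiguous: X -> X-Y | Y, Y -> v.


precedence layered via separate nonterminal Y: deterministic
Unambiguous


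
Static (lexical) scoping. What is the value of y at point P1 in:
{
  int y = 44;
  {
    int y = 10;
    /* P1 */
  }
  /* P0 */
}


y declared in the same block as P1
y = 10


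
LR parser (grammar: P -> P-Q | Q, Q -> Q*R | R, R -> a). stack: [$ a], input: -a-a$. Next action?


'a' on top is the handle for R -> a
Action: reduce (R -> a)


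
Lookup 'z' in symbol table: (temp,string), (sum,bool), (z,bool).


Lookup 'z' → type bool


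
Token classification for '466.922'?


Pattern: digits with a decimal point
Type: FLOAT_LITERAL


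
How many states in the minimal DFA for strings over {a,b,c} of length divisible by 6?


Track length mod 6: states 0..5, accept at 0
Minimal DFA: 6 states


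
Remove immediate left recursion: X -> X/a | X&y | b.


Left-recursive alternatives: X/a, X&y; non-recursive: b
Introduce X': X -> bX', X' -> /aX' | &yX' | ε


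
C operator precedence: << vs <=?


'<<' is shift (level 8); '<=' is relational (level 7)
Higher level binds tighter
'<<' has higher precedence than '<='


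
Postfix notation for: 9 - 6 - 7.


Left to right (same or higher precedence on left)
Postfix: 9 6 - 7 -


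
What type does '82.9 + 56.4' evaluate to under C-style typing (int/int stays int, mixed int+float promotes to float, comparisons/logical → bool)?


Operand types: float + float
Rule: mixed int/float promotes to float; int/int stays int
Result type: float


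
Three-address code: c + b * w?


Break into single-operator statements:
t1 = b * w
t2 = c + t1


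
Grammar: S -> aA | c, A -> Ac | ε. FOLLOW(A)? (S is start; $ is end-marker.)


$ ∈ FOLLOW(S). For each A -> αBβ: add FIRST(β)\{ε} to FOLLOW(B); if β nullable, add FOLLOW(A).
FOLLOW(A) = {$, c}


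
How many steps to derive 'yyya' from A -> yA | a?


Derivation: A => yA => yyA => yyyA => yyya
Steps: 4


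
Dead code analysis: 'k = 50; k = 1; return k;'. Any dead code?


first assignment to k is overwritten before any read
Dead: 'k = 50'


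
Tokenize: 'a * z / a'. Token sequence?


Scan left to right, longest-match per lexeme
Tokens: ID(a), OP(*), ID(z), OP(/), ID(a)


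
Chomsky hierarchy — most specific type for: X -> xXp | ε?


Single nonterminal LHS, but x^n p^n is not regular
Classification: Type 2 (Context-Free)


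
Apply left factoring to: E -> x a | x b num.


Common prefix: 'x'
Factored: E -> x E', E' -> a | b num


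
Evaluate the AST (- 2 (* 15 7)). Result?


Evaluate inner: (* 15 7) = 105
Evaluate root: (- 2 105) = -103
Result: -103


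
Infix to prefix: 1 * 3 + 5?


left-to-right (same/higher precedence on left): tree is (+ (* 1 3) 5)
Prefix: + * 1 3 5


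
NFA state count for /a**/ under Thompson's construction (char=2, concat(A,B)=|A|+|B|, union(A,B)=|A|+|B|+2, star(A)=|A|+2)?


Syntax tree has 1 char leaf(s), 0 union(s), 2 star(s)
chars contribute 1×2 = 2; each union adds +2; each star adds +2
Total: 2 + 0 + 4 = 6 states


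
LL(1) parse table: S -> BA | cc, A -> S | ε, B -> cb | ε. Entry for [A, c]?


For [A, c]: 'c' ∈ FIRST(S)
Entry: A -> S


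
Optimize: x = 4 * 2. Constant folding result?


4 * 2 = 8 at compile time
Optimized: x = 8


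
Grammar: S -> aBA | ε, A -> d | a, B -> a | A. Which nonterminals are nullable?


A nonterminal is nullable iff some alternative derives ε (directly, or every symbol in it is nullable)
Nullable: {S}


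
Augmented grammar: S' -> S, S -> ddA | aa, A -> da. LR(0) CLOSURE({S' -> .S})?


Start: S' -> .S
For each item with dot before a nonterminal B, add B -> .γ for every B-production
Closure: [S' -> .S, S -> .ddA, S -> .aa]


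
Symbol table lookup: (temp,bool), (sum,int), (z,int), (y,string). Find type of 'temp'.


Lookup 'temp' → type bool


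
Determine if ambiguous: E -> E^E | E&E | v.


'v^v&v' has two parse trees (no precedence encoded between ^ and &)
Ambiguous


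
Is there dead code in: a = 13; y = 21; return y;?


a is assigned but never read
Dead: 'a = 13'


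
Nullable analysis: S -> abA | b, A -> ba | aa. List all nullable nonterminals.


A nonterminal is nullable iff some alternative derives ε (directly, or every symbol in it is nullable)
Nullable: {}


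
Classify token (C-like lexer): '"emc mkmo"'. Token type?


Pattern: double-quoted sequence
Type: STRING_LITERAL


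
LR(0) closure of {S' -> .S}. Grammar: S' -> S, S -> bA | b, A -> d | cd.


Start: S' -> .S
For each item with dot before a nonterminal B, add B -> .γ for every B-production
Closure: [S' -> .S, S -> .bA, S -> .b]


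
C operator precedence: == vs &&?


'==' is equality (level 6); '&&' is logical AND (level 2)
Higher level binds tighter
'==' has higher precedence than '&&'


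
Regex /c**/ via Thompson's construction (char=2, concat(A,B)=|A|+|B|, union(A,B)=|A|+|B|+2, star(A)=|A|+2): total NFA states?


Syntax tree has 1 char leaf(s), 0 union(s), 2 star(s)
chars contribute 1×2 = 2; each union adds +2; each star adds +2
Total: 2 + 0 + 4 = 6 states


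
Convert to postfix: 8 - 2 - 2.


Left to right (same or higher precedence on left)
Postfix: 8 2 - 2 -


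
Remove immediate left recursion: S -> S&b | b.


Left-recursive alternatives: S&b; non-recursive: b
Introduce S': S -> bS', S' -> &bS' | ε


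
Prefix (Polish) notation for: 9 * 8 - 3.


left-to-right (same/higher precedence on left): tree is (- (* 9 8) 3)
Prefix: - * 9 8 3


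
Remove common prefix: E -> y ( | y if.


Common prefix: 'y'
Factored: E -> y E', E' -> ( | if


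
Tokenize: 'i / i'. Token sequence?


Scan left to right, longest-match per lexeme
Tokens: ID(i), OP(/), ID(i)


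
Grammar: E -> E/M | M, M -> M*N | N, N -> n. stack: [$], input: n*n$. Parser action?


no handle on stack; shift 'n'
Action: shift


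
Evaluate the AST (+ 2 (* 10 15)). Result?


Evaluate inner: (* 10 15) = 150
Evaluate root: (+ 2 150) = 152
Result: 152


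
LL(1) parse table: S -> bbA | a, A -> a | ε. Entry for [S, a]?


For [S, a]: 'a' ∈ FIRST(a)
Entry: S -> a


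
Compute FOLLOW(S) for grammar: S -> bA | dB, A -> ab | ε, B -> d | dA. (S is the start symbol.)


$ ∈ FOLLOW(S). For each A -> αBβ: add FIRST(β)\{ε} to FOLLOW(B); if β nullable, add FOLLOW(A).
FOLLOW(S) = {$}


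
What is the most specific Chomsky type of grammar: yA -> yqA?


LHS has context (more than one symbol) and |LHS| ≤ |RHS|
Classification: Type 1 (Context-Sensitive)


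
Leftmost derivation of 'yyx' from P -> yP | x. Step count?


Derivation: P => yP => yyP => yyx
Steps: 3


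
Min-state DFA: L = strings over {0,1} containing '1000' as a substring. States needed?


KMP-style automaton: 4 progress states + 1 absorbing accept = 5
Minimal DFA: 5 states


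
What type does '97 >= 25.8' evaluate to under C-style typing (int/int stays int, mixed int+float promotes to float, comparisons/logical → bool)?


Operand types: int >= float
Rule: comparison yields bool
Result type: bool


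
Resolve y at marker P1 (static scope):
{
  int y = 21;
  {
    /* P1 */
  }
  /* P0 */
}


P1's block does not declare y; resolves to the enclosing declaration at depth 0
y = 21


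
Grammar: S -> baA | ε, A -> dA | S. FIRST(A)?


Per alternative of A: FIRST(dA) = {d}; FIRST(S) = {b, ε}
FIRST(A) = {b, d, ε}


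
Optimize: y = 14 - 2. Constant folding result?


14 - 2 = 12 at compile time
Optimized: y = 12


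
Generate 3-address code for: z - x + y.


Break into single-operator statements:
t1 = z - x
t2 = t1 + y


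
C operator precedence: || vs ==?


'==' is equality (level 6); '||' is logical OR (level 1)
Higher level binds tighter
'==' has higher precedence than '||'


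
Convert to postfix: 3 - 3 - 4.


Left to right (same or higher precedence on left)
Postfix: 3 3 - 4 -


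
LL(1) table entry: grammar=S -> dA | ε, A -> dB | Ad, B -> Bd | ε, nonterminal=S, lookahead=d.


For [S, d]: 'd' ∈ FIRST(dA)
Entry: S -> dA


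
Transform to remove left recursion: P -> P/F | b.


Left-recursive alternatives: P/F; non-recursive: b
Introduce P': P -> bP', P' -> /FP' | ε


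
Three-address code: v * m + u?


Break into single-operator statements:
t1 = v * m
t2 = t1 + u


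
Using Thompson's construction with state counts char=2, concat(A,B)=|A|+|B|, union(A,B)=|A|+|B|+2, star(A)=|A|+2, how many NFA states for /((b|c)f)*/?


Syntax tree has 3 char leaf(s), 1 union(s), 1 star(s)
chars contribute 3×2 = 6; each union adds +2; each star adds +2
Total: 6 + 2 + 2 = 10 states


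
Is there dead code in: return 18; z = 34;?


statement follows a return and is unreachable
Dead: 'z = 34'


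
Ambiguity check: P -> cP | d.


right-linear, alternatives start with distinct terminals 'c' vs 'd': unique leftmost derivation
Unambiguous


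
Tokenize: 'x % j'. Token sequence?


Scan left to right, longest-match per lexeme
Tokens: ID(x), OP(%), ID(j)


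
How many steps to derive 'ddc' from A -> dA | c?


Derivation: A => dA => ddA => ddc
Steps: 3


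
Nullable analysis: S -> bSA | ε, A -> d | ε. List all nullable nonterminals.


A nonterminal is nullable iff some alternative derives ε (directly, or every symbol in it is nullable)
Nullable: {A, S}


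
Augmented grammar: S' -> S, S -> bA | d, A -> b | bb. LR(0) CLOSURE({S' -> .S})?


Start: S' -> .S
For each item with dot before a nonterminal B, add B -> .γ for every B-production
Closure: [S' -> .S, S -> .bA, S -> .d]


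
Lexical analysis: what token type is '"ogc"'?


Pattern: double-quoted sequence
Type: STRING_LITERAL


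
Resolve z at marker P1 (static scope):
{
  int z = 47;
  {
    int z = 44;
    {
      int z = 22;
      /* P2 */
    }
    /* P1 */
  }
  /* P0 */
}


z declared in the same block as P1
z = 44


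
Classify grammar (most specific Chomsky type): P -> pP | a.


Right-linear: every RHS is a terminal or a terminal followed by one nonterminal
Classification: Type 3 (Regular)


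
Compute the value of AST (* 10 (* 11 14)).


Evaluate inner: (* 11 14) = 154
Evaluate root: (* 10 154) = 1540
Result: 1540


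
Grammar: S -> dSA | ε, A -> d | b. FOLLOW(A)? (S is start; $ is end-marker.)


$ ∈ FOLLOW(S). For each A -> αBβ: add FIRST(β)\{ε} to FOLLOW(B); if β nullable, add FOLLOW(A).
FOLLOW(A) = {$, b, d}


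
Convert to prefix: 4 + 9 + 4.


left-to-right (same/higher precedence on left): tree is (+ (+ 4 9) 4)
Prefix: + + 4 9 4


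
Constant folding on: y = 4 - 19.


4 - 19 = -15 at compile time
Optimized: y = -15


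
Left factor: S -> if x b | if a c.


Common prefix: 'if'
Factored: S -> if S', S' -> x b | a c


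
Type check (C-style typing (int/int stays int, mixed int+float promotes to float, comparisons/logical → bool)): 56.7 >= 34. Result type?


Operand types: float >= int
Rule: comparison yields bool
Result type: bool


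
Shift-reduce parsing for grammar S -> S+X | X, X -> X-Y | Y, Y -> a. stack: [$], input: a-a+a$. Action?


no handle on stack; shift 'a'
Action: shift


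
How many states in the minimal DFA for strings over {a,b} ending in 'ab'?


Track the longest suffix of input matching a prefix of 'ab': 3 classes (prefixes of length 0..2)
Minimal DFA: 3 states


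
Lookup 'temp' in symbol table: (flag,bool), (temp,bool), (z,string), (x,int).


Lookup 'temp' → type bool


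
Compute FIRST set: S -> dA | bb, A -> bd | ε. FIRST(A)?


Per alternative of A: FIRST(bd) = {b}; FIRST(ε) = {ε}
FIRST(A) = {b, ε}


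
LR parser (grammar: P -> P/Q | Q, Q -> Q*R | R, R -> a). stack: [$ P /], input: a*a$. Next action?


no handle ('P/' is not any RHS); shift 'a'
Action: shift


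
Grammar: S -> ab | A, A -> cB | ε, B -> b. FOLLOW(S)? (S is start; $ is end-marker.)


$ ∈ FOLLOW(S). For each A -> αBβ: add FIRST(β)\{ε} to FOLLOW(B); if β nullable, add FOLLOW(A).
FOLLOW(S) = {$}


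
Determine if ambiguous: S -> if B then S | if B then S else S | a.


dangling else: 'if B then if B then a else a' parses two ways
Ambiguous


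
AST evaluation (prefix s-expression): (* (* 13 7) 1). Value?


Evaluate inner: (* 13 7) = 91
Evaluate root: (* 91 1) = 91
Result: 91


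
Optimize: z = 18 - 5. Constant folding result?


18 - 5 = 13 at compile time
Optimized: z = 13


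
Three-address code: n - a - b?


Break into single-operator statements:
t1 = n - a
t2 = t1 - b


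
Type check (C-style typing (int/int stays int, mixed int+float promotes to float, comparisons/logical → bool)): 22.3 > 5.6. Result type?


Operand types: float > float
Rule: comparison yields bool
Result type: bool


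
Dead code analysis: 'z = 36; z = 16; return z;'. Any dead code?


first assignment to z is overwritten before any read
Dead: 'z = 36'


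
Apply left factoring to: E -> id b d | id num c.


Common prefix: 'id'
Factored: E -> id E', E' -> b d | num c


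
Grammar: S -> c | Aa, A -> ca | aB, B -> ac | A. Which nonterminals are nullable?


A nonterminal is nullable iff some alternative derives ε (directly, or every symbol in it is nullable)
Nullable: {}


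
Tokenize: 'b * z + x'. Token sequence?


Scan left to right, longest-match per lexeme
Tokens: ID(b), OP(*), ID(z), OP(+), ID(x)


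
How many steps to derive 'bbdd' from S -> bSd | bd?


Derivation: S => bSd => bbdd
Steps: 2


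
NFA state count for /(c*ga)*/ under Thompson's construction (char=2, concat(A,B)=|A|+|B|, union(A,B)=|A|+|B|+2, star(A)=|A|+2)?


Syntax tree has 3 char leaf(s), 0 union(s), 2 star(s)
chars contribute 3×2 = 6; each union adds +2; each star adds +2
Total: 6 + 0 + 4 = 10 states


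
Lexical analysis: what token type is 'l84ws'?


Pattern: letter/underscore followed by alphanumerics, not a keyword
Type: IDENTIFIER


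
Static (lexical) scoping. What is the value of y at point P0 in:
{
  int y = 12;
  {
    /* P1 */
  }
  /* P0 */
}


y declared in the same block as P0
y = 12


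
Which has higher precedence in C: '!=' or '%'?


'%' is multiplicative (level 10); '!=' is equality (level 6)
Higher level binds tighter
'%' has higher precedence than '!='


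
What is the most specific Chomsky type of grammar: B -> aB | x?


Right-linear: every RHS is a terminal or a terminal followed by one nonterminal
Classification: Type 3 (Regular)


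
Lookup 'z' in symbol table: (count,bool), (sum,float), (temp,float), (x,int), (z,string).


Lookup 'z' → type string


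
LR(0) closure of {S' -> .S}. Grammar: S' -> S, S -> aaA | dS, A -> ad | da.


Start: S' -> .S
For each item with dot before a nonterminal B, add B -> .γ for every B-production
Closure: [S' -> .S, S -> .aaA, S -> .dS]


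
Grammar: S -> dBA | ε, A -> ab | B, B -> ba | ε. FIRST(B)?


Per alternative of B: FIRST(ba) = {b}; FIRST(ε) = {ε}
FIRST(B) = {b, ε}


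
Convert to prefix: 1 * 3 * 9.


left-to-right (same/higher precedence on left): tree is (* (* 1 3) 9)
Prefix: * * 1 3 9


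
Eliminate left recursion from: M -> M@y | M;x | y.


Left-recursive alternatives: M@y, M;x; non-recursive: y
Introduce M': M -> yM', M' -> @yM' | ;xM' | ε


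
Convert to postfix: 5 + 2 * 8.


* has higher precedence, evaluate 2*8 first
Postfix: 5 2 8 * +


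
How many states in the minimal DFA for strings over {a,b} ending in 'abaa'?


Track the longest suffix of input matching a prefix of 'abaa': 5 classes (prefixes of length 0..4)
Minimal DFA: 5 states


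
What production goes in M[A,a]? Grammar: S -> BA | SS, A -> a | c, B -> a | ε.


For [A, a]: 'a' ∈ FIRST(a)
Entry: A -> a


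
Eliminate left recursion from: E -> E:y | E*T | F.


Left-recursive alternatives: E:y, E*T; non-recursive: F
Introduce E': E -> FE', E' -> :yE' | *TE' | ε


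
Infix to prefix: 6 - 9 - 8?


left-to-right (same/higher precedence on left): tree is (- (- 6 9) 8)
Prefix: - - 6 9 8


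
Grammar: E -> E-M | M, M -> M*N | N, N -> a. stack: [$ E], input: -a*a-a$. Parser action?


shift '-' to continue E -> E-M
Action: shift


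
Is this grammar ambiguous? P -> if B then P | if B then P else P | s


dangling else: 'if B then if B then s else s' parses two ways
Ambiguous


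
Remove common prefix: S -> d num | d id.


Common prefix: 'd'
Factored: S -> d S', S' -> num | id


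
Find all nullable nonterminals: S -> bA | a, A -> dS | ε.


A nonterminal is nullable iff some alternative derives ε (directly, or every symbol in it is nullable)
Nullable: {A}


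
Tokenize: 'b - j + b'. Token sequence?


Scan left to right, longest-match per lexeme
Tokens: ID(b), OP(-), ID(j), OP(+), ID(b)


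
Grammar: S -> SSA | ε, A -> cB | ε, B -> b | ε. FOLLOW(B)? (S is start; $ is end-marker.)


$ ∈ FOLLOW(S). For each A -> αBβ: add FIRST(β)\{ε} to FOLLOW(B); if β nullable, add FOLLOW(A).
FOLLOW(B) = {$, c}


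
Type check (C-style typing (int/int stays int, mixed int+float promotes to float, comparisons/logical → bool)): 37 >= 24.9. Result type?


Operand types: int >= float
Rule: comparison yields bool
Result type: bool


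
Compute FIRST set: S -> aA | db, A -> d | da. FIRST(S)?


Per alternative of S: FIRST(aA) = {a}; FIRST(db) = {d}
FIRST(S) = {a, d}


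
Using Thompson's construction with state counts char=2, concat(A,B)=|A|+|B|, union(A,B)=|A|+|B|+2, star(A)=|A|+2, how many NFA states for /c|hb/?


Syntax tree has 3 char leaf(s), 1 union(s), 0 star(s)
chars contribute 3×2 = 6; each union adds +2; each star adds +2
Total: 6 + 2 + 0 = 8 states


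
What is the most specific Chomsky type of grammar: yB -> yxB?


LHS has context (more than one symbol) and |LHS| ≤ |RHS|
Classification: Type 1 (Context-Sensitive)


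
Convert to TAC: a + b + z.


Break into single-operator statements:
t1 = a + b
t2 = t1 + z


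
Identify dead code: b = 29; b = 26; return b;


first assignment to b is overwritten before any read
Dead: 'b = 29'


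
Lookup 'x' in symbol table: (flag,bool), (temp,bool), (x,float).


Lookup 'x' → type float


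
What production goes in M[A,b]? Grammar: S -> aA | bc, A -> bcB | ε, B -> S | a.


For [A, b]: 'b' ∈ FIRST(bcB)
Entry: A -> bcB


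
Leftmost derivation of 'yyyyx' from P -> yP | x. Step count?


Derivation: P => yP => yyP => yyyP => yyyyP => yyyyx
Steps: 5


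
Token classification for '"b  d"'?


Pattern: double-quoted sequence
Type: STRING_LITERAL


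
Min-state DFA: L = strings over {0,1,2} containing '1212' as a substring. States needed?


KMP-style automaton: 4 progress states + 1 absorbing accept = 5
Minimal DFA: 5 states


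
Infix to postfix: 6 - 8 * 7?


* has higher precedence, evaluate 8*7 first
Postfix: 6 8 7 * -


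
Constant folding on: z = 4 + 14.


4 + 14 = 18 at compile time
Optimized: z = 18


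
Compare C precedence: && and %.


'%' is multiplicative (level 10); '&&' is logical AND (level 2)
Higher level binds tighter
'%' has higher precedence than '&&'


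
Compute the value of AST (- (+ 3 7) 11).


Evaluate inner: (+ 3 7) = 10
Evaluate root: (- 10 11) = -1
Result: -1


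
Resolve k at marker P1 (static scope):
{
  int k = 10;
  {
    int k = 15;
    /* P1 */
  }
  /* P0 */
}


k declared in the same block as P1
k = 15


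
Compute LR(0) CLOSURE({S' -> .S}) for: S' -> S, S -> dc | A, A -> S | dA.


Start: S' -> .S
For each item with dot before a nonterminal B, add B -> .γ for every B-production
Closure: [S' -> .S, S -> .dc, S -> .A, A -> .S, A -> .dA]


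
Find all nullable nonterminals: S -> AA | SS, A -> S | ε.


A nonterminal is nullable iff some alternative derives ε (directly, or every symbol in it is nullable)
Nullable: {A, S}


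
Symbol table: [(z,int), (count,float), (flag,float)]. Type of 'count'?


Lookup 'count' → type float


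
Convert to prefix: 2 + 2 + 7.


left-to-right (same/higher precedence on left): tree is (+ (+ 2 2) 7)
Prefix: + + 2 2 7


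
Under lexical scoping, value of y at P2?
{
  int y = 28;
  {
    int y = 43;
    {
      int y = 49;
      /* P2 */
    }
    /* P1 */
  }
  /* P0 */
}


y declared in the same block as P2
y = 49


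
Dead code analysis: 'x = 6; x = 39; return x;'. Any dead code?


first assignment to x is overwritten before any read
Dead: 'x = 6'


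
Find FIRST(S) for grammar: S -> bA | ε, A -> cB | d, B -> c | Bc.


Per alternative of S: FIRST(bA) = {b}; FIRST(ε) = {ε}
FIRST(S) = {b, ε}


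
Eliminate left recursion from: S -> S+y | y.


Left-recursive alternatives: S+y; non-recursive: y
Introduce S': S -> yS', S' -> +yS' | ε


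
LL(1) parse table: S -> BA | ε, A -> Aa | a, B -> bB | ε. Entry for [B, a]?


For [B, a]: ε is nullable and 'a' ∈ FOLLOW(B)
Entry: B -> ε


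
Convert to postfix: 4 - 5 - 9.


Left to right (same or higher precedence on left)
Postfix: 4 5 - 9 -


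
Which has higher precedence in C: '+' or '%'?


'%' is multiplicative (level 10); '+' is additive (level 9)
Higher level binds tighter
'%' has higher precedence than '+'


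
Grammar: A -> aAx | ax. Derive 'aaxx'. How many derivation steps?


Derivation: A => aAx => aaxx
Steps: 2


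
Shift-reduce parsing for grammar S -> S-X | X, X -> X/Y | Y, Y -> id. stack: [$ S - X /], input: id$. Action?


no handle; shift 'id'
Action: shift


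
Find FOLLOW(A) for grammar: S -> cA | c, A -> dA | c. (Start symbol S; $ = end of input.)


$ ∈ FOLLOW(S). For each A -> αBβ: add FIRST(β)\{ε} to FOLLOW(B); if β nullable, add FOLLOW(A).
FOLLOW(A) = {$}


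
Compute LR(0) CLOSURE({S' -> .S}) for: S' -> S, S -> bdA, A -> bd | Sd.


Start: S' -> .S
For each item with dot before a nonterminal B, add B -> .γ for every B-production
Closure: [S' -> .S, S -> .bdA]


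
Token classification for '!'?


Pattern: operator symbol
Type: OPERATOR


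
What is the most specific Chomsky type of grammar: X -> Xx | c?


Left-linear: every RHS is a terminal or one nonterminal followed by a terminal
Classification: Type 3 (Regular)


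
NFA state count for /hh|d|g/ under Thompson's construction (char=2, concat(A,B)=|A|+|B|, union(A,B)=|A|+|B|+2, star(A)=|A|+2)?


Syntax tree has 4 char leaf(s), 2 union(s), 0 star(s)
chars contribute 4×2 = 8; each union adds +2; each star adds +2
Total: 8 + 4 + 0 = 12 states


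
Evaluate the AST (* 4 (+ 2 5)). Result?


Evaluate inner: (+ 2 5) = 7
Evaluate root: (* 4 7) = 28
Result: 28


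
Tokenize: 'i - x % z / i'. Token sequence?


Scan left to right, longest-match per lexeme
Tokens: ID(i), OP(-), ID(x), OP(%), ID(z), OP(/), ID(i)


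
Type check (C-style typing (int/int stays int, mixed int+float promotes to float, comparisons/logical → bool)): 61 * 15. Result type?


Operand types: int * int
Rule: mixed int/float promotes to float; int/int stays int
Result type: int


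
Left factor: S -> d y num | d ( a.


Common prefix: 'd'
Factored: S -> d S', S' -> y num | ( a


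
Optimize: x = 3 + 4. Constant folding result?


3 + 4 = 7 at compile time
Optimized: x = 7


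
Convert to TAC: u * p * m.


Break into single-operator statements:
t1 = u * p
t2 = t1 * m


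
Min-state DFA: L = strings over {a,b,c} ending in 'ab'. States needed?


Track the longest suffix of input matching a prefix of 'ab': 3 classes (prefixes of length 0..2)
Minimal DFA: 3 states


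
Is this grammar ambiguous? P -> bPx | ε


balanced b^n…x^n: each string has a unique parse
Unambiguous


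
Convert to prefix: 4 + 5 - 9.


left-to-right (same/higher precedence on left): tree is (- (+ 4 5) 9)
Prefix: - + 4 5 9


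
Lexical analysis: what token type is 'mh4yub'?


Pattern: letter/underscore followed by alphanumerics, not a keyword
Type: IDENTIFIER


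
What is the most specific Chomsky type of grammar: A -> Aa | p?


Left-linear: every RHS is a terminal or one nonterminal followed by a terminal
Classification: Type 3 (Regular)


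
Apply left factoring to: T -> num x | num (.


Common prefix: 'num'
Factored: T -> num T', T' -> x | (


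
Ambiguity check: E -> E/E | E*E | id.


'id/id*id' has two parse trees (no precedence encoded between / and *)
Ambiguous


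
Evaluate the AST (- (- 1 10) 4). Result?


Evaluate inner: (- 1 10) = -9
Evaluate root: (- -9 4) = -13
Result: -13


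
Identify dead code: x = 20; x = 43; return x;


first assignment to x is overwritten before any read
Dead: 'x = 20'


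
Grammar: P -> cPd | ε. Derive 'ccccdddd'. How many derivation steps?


Derivation: P => cPd => ccPdd => cccPddd => ccccPdddd => ccccdddd
Steps: 5


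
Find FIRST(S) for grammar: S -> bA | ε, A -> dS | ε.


Per alternative of S: FIRST(bA) = {b}; FIRST(ε) = {ε}
FIRST(S) = {b, ε}


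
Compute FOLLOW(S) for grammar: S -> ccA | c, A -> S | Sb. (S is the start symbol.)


$ ∈ FOLLOW(S). For each A -> αBβ: add FIRST(β)\{ε} to FOLLOW(B); if β nullable, add FOLLOW(A).
FOLLOW(S) = {$, b}


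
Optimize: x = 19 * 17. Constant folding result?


19 * 17 = 323 at compile time
Optimized: x = 323


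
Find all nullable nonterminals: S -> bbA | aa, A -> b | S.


A nonterminal is nullable iff some alternative derives ε (directly, or every symbol in it is nullable)
Nullable: {}


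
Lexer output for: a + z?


Scan left to right, longest-match per lexeme
Tokens: ID(a), OP(+), ID(z)


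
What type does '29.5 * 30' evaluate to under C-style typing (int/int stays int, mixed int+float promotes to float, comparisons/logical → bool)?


Operand types: float * int
Rule: mixed int/float promotes to float; int/int stays int
Result type: float


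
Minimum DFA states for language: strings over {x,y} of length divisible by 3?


Track length mod 3: states 0..2, accept at 0
Minimal DFA: 3 states


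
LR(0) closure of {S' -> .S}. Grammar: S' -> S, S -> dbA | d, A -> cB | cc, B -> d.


Start: S' -> .S
For each item with dot before a nonterminal B, add B -> .γ for every B-production
Closure: [S' -> .S, S -> .dbA, S -> .d]


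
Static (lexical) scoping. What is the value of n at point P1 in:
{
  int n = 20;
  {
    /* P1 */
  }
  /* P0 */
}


P1's block does not declare n; resolves to the enclosing declaration at depth 0
n = 20


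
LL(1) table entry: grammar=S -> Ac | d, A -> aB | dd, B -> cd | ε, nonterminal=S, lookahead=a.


For [S, a]: 'a' ∈ FIRST(Ac)
Entry: S -> Ac


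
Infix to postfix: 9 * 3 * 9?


Left to right (same or higher precedence on left)
Postfix: 9 3 * 9 *


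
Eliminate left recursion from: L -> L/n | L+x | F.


Left-recursive alternatives: L/n, L+x; non-recursive: F
Introduce L': L -> FL', L' -> /nL' | +xL' | ε


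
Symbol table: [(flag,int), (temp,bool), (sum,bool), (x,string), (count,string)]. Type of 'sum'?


Lookup 'sum' → type bool


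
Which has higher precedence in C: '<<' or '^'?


'<<' is shift (level 8); '^' is bitwise XOR (level 4)
Higher level binds tighter
'<<' has higher precedence than '^'


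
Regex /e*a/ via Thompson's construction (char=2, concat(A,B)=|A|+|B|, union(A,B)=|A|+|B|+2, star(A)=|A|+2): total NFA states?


Syntax tree has 2 char leaf(s), 0 union(s), 1 star(s)
chars contribute 2×2 = 4; each union adds +2; each star adds +2
Total: 4 + 0 + 2 = 6 states


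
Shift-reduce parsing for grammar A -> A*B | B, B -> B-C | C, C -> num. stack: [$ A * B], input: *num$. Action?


handle 'A*B' on top; lookahead ∈ FOLLOW(A) = {*, $}
Action: reduce (A -> A*B)


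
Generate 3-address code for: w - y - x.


Break into single-operator statements:
t1 = w - y
t2 = t1 - x


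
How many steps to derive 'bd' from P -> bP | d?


Derivation: P => bP => bd
Steps: 2


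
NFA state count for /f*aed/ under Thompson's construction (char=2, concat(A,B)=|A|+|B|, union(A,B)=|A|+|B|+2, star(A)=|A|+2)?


Syntax tree has 4 char leaf(s), 0 union(s), 1 star(s)
chars contribute 4×2 = 8; each union adds +2; each star adds +2
Total: 8 + 0 + 2 = 10 states


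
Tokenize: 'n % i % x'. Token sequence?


Scan left to right, longest-match per lexeme
Tokens: ID(n), OP(%), ID(i), OP(%), ID(x)


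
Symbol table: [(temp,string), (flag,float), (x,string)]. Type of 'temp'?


Lookup 'temp' → type string


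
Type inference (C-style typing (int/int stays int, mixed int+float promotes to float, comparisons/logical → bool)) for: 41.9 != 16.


Operand types: float != int
Rule: comparison yields bool
Result type: bool


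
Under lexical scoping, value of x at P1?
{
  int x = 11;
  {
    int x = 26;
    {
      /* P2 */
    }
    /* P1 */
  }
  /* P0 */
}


x declared in the same block as P1
x = 26


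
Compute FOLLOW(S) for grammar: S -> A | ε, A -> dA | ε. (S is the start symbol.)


$ ∈ FOLLOW(S). For each A -> αBβ: add FIRST(β)\{ε} to FOLLOW(B); if β nullable, add FOLLOW(A).
FOLLOW(S) = {$}


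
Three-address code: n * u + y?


Break into single-operator statements:
t1 = n * u
t2 = t1 + y


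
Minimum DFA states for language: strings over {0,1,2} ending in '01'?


Track the longest suffix of input matching a prefix of '01': 3 classes (prefixes of length 0..2)
Minimal DFA: 3 states


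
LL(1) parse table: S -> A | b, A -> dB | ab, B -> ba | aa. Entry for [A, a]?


For [A, a]: 'a' ∈ FIRST(ab)
Entry: A -> ab


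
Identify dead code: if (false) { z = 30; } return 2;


condition is constant false, so the whole block is unreachable
Dead: 'if (false) { z = 30; }'


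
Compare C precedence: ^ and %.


'%' is multiplicative (level 10); '^' is bitwise XOR (level 4)
Higher level binds tighter
'%' has higher precedence than '^'


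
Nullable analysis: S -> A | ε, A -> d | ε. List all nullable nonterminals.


A nonterminal is nullable iff some alternative derives ε (directly, or every symbol in it is nullable)
Nullable: {A, S}


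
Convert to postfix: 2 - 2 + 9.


Left to right (same or higher precedence on left)
Postfix: 2 2 - 9 +


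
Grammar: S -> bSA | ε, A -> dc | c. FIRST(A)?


Per alternative of A: FIRST(dc) = {d}; FIRST(c) = {c}
FIRST(A) = {c, d}


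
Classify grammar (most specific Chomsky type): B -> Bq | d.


Left-linear: every RHS is a terminal or one nonterminal followed by a terminal
Classification: Type 3 (Regular)


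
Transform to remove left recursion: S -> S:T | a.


Left-recursive alternatives: S:T; non-recursive: a
Introduce S': S -> aS', S' -> :TS' | ε


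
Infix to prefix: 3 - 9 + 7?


left-to-right (same/higher precedence on left): tree is (+ (- 3 9) 7)
Prefix: + - 3 9 7


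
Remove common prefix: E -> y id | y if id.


Common prefix: 'y'
Factored: E -> y E', E' -> id | if id


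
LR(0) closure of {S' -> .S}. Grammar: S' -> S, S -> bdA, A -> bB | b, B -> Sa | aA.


Start: S' -> .S
For each item with dot before a nonterminal B, add B -> .γ for every B-production
Closure: [S' -> .S, S -> .bdA]


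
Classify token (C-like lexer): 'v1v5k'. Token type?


Pattern: letter/underscore followed by alphanumerics, not a keyword
Type: IDENTIFIER


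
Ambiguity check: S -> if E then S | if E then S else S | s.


dangling else: 'if E then if E then s else s' parses two ways
Ambiguous


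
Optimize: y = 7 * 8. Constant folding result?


7 * 8 = 56 at compile time
Optimized: y = 56


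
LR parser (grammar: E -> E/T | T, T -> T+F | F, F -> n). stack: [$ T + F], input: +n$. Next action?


handle 'T+F' on top
Action: reduce (T -> T+F)


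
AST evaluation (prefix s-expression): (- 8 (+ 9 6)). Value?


Evaluate inner: (+ 9 6) = 15
Evaluate root: (- 8 15) = -7
Result: -7


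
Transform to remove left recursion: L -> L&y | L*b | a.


Left-recursive alternatives: L&y, L*b; non-recursive: a
Introduce L': L -> aL', L' -> &yL' | *bL' | ε


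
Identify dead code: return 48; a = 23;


statement follows a return and is unreachable
Dead: 'a = 23'


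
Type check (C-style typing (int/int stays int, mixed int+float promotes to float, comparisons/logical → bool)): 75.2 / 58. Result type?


Operand types: float / int
Rule: mixed int/float promotes to float; int/int stays int
Result type: float


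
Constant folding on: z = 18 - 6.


18 - 6 = 12 at compile time
Optimized: z = 12


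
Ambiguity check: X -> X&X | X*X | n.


'n&n*n' has two parse trees (no precedence encoded between & and *)
Ambiguous


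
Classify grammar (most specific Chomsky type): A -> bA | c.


Right-linear: every RHS is a terminal or a terminal followed by one nonterminal
Classification: Type 3 (Regular)


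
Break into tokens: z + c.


Scan left to right, longest-match per lexeme
Tokens: ID(z), OP(+), ID(c)


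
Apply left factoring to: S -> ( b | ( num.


Common prefix: '('
Factored: S -> ( S', S' -> b | num


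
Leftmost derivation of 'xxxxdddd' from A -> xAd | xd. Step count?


Derivation: A => xAd => xxAdd => xxxAddd => xxxxdddd
Steps: 4


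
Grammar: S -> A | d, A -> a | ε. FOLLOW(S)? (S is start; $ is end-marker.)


$ ∈ FOLLOW(S). For each A -> αBβ: add FIRST(β)\{ε} to FOLLOW(B); if β nullable, add FOLLOW(A).
FOLLOW(S) = {$}


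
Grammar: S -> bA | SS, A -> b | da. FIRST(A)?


Per alternative of A: FIRST(b) = {b}; FIRST(da) = {d}
FIRST(A) = {b, d}


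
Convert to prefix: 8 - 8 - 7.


left-to-right (same/higher precedence on left): tree is (- (- 8 8) 7)
Prefix: - - 8 8 7


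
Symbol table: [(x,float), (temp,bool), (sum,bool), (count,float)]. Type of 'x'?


Lookup 'x' → type float


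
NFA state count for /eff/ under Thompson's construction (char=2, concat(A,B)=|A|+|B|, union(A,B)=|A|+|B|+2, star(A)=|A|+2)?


Syntax tree has 3 char leaf(s), 0 union(s), 0 star(s)
chars contribute 3×2 = 6; each union adds +2; each star adds +2
Total: 6 + 0 + 0 = 6 states


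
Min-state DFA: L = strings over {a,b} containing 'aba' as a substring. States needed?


KMP-style automaton: 3 progress states + 1 absorbing accept = 4
Minimal DFA: 4 states


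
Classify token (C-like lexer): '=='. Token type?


Pattern: operator symbol
Type: OPERATOR


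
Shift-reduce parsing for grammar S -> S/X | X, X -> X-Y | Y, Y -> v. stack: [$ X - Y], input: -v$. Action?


handle 'X-Y' on top
Action: reduce (X -> X-Y)


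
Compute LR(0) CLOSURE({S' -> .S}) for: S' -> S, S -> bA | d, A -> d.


Start: S' -> .S
For each item with dot before a nonterminal B, add B -> .γ for every B-production
Closure: [S' -> .S, S -> .bA, S -> .d]


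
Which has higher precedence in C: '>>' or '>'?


'>>' is shift (level 8); '>' is relational (level 7)
Higher level binds tighter
'>>' has higher precedence than '>'


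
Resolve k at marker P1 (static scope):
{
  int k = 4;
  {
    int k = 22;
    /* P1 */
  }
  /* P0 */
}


k declared in the same block as P1
k = 22


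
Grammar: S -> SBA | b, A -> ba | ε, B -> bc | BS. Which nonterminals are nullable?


A nonterminal is nullable iff some alternative derives ε (directly, or every symbol in it is nullable)
Nullable: {A}


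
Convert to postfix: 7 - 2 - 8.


Left to right (same or higher precedence on left)
Postfix: 7 2 - 8 -


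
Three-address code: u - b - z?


Break into single-operator statements:
t1 = u - b
t2 = t1 - z


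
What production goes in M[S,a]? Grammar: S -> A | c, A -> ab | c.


For [S, a]: 'a' ∈ FIRST(A)
Entry: S -> A


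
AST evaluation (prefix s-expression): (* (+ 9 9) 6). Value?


Evaluate inner: (+ 9 9) = 18
Evaluate root: (* 18 6) = 108
Result: 108


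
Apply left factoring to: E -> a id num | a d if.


Common prefix: 'a'
Factored: E -> a E', E' -> id num | d if


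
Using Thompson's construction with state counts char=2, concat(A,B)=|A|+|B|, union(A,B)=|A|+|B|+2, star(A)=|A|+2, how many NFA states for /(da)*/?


Syntax tree has 2 char leaf(s), 0 union(s), 1 star(s)
chars contribute 2×2 = 4; each union adds +2; each star adds +2
Total: 4 + 0 + 2 = 6 states


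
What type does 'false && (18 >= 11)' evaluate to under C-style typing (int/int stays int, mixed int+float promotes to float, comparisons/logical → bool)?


Operand types: bool && bool
Rule: logical operators take bool operands and yield bool
Result type: bool


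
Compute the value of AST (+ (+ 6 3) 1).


Evaluate inner: (+ 6 3) = 9
Evaluate root: (+ 9 1) = 10
Result: 10


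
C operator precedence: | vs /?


'/' is multiplicative (level 10); '|' is bitwise OR (level 3)
Higher level binds tighter
'/' has higher precedence than '|'


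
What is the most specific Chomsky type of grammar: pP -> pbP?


LHS has context (more than one symbol) and |LHS| ≤ |RHS|
Classification: Type 1 (Context-Sensitive)


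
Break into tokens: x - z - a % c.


Scan left to right, longest-match per lexeme
Tokens: ID(x), OP(-), ID(z), OP(-), ID(a), OP(%), ID(c)


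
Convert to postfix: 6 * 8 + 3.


Left to right (same or higher precedence on left)
Postfix: 6 8 * 3 +


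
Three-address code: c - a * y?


Break into single-operator statements:
t1 = a * y
t2 = c - t1


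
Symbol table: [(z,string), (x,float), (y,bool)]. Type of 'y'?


Lookup 'y' → type bool


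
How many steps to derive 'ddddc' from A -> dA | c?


Derivation: A => dA => ddA => dddA => ddddA => ddddc
Steps: 5


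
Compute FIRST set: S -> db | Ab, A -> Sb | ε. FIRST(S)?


Per alternative of S: FIRST(db) = {d}; FIRST(Ab) = {b, d}
FIRST(S) = {b, d}


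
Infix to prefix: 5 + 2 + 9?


left-to-right (same/higher precedence on left): tree is (+ (+ 5 2) 9)
Prefix: + + 5 2 9


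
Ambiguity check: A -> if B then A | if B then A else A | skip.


dangling else: 'if B then if B then skip else skip' parses two ways
Ambiguous


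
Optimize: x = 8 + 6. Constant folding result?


8 + 6 = 14 at compile time
Optimized: x = 14


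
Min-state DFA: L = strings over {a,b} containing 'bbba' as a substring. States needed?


KMP-style automaton: 4 progress states + 1 absorbing accept = 5
Minimal DFA: 5 states


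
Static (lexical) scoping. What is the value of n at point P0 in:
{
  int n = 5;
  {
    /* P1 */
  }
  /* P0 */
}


n declared in the same block as P0
n = 5


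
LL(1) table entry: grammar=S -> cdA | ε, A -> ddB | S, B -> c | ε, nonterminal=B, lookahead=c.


For [B, c]: 'c' ∈ FIRST(c)
Entry: B -> c


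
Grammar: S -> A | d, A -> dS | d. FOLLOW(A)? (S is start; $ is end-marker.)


$ ∈ FOLLOW(S). For each A -> αBβ: add FIRST(β)\{ε} to FOLLOW(B); if β nullable, add FOLLOW(A).
FOLLOW(A) = {$}


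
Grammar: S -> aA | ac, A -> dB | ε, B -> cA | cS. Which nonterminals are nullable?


A nonterminal is nullable iff some alternative derives ε (directly, or every symbol in it is nullable)
Nullable: {A}


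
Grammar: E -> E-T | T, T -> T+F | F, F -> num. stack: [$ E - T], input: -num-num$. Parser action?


handle 'E-T' on top; lookahead ∈ FOLLOW(E) = {-, $}
Action: reduce (E -> E-T)


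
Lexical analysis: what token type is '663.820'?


Pattern: digits with a decimal point
Type: FLOAT_LITERAL
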